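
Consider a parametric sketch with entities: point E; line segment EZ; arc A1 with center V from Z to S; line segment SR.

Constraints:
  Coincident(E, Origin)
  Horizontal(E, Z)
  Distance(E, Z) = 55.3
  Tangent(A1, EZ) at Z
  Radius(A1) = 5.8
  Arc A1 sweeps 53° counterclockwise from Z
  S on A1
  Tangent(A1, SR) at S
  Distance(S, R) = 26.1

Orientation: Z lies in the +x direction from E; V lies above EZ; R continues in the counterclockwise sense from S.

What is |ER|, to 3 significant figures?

79.1

E is at the origin; E and Z share the same y with |EZ| = 55.3 and Z on the +x side, so Z = (55.3, 0.00). Tangency of A1 to EZ means the radius VZ is perpendicular to EZ, so V = Z + (0, 5.8) = (55.3, 5.80). On A1, Z sits at bearing -90° from V; a 53° counterclockwise sweep puts S at bearing -37°, so S = V + 5.8·(cos -37°, sin -37°) = (59.9, 2.31). The tangent condition forces VS to be normal to SR, so SR runs along (−sin -37°, cos -37°); with |SR| = 26.1, R = (75.6, 23.2). Then |ER| = |R − E| = 79.1.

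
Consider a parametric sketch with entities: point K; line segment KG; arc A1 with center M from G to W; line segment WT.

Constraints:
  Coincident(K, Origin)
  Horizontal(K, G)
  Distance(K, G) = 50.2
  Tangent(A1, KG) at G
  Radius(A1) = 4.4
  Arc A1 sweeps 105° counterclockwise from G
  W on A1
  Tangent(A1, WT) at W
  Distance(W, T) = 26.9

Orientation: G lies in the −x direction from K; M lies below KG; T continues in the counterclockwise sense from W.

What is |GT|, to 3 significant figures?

31.6

K is at the origin; KG is horizontal with |KG| = 50.2 and G on the −x side, so G = (-50.2, 0.00). Since A1 is tangent to KG there, MG ⟂ KG, so M = G + (0, -4.4) = (-50.2, -4.40). On A1, G sits at bearing 90° from M; a 105° counterclockwise sweep puts W at bearing 195°, so W = M + 4.4·(cos 195°, sin 195°) = (-54.5, -5.54). The tangent condition forces MW to be normal to WT, so WT runs along (−sin 195°, cos 195°); with |WT| = 26.9, T = (-47.5, -31.5). Then |GT| = |T − G| = 31.6.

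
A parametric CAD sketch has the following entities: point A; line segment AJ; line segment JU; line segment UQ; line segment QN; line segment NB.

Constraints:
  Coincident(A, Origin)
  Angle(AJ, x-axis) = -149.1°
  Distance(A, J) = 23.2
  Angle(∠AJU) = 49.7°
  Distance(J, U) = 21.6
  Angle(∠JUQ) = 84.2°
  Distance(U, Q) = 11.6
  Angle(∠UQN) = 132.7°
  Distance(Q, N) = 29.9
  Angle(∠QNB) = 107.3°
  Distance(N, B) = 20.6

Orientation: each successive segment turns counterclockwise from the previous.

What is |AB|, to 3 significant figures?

35.2

A is at the origin; AJ runs at -149.1° with length 23.2, so J = (-19.9, -11.9). ∠AJU = 49.7° gives JU at -18.8° from the x-axis; with |JU| = 21.6, U = (0.541, -18.9). ∠JUQ = 84.2° gives UQ at 77.0° from the x-axis; with |UQ| = 11.6, Q = (3.15, -7.57). ∠UQN = 132.7° gives QN at 124° from the x-axis; with |QN| = 29.9, N = (-13.7, 17.1). ∠QNB = 107.3° gives NB at -163° from the x-axis; with |NB| = 20.6, B = (-33.4, 11.1). Then |AB| = |B − A| = 35.2.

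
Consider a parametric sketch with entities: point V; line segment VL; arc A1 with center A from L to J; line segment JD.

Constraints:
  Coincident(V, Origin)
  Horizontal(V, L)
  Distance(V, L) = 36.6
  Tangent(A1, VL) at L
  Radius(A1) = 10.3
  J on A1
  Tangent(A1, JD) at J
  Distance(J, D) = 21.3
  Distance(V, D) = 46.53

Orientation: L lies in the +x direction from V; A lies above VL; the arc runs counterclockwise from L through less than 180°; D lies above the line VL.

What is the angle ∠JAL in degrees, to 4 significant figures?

126.4°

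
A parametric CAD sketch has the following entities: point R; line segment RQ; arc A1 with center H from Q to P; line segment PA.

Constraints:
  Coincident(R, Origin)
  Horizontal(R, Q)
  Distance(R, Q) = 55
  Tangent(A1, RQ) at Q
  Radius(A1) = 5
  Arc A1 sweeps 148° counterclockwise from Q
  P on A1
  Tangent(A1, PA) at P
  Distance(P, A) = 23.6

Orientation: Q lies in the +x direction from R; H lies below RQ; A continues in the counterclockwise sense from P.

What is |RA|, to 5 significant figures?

75.561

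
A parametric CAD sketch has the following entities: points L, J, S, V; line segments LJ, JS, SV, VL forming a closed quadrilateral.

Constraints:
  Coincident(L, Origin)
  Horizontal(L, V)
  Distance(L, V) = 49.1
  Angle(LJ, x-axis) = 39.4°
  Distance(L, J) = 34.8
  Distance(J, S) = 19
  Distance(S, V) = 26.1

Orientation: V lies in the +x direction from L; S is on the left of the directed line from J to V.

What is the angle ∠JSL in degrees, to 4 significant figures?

18.17°

L is at the origin; L and V share the same y with |LV| = 49.1 and V in +x, so V = (49.1, 0). LJ runs at 39.4° with |LJ| = 34.8, so J = (26.89, 22.09). S is determined by |JS| = 19.0 and |SV| = 26.1 together: it lies at the intersection of circle(J, 19.0) and circle(V, 26.1). With |JV| = 31.32, the foot of the radical line on JV is 10.55 from J and the perpendicular offset is √(19.0² − 10.55²) = 15.80. Taking the left-of-JV solution: S = (45.51, 25.85).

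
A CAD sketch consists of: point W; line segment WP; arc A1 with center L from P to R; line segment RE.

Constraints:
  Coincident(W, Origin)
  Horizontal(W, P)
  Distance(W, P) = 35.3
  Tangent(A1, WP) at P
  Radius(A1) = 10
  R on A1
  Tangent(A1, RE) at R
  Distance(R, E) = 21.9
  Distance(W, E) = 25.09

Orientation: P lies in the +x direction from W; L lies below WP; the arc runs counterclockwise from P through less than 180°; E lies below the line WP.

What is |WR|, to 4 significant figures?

27.73

Checks: |LP| = 10.00 ✓; |LR| = 10.00 ✓; ∠(LR, RE) = 90.00° ✓; |RE| = 21.90 ✓; |WE| = 25.09 ✓.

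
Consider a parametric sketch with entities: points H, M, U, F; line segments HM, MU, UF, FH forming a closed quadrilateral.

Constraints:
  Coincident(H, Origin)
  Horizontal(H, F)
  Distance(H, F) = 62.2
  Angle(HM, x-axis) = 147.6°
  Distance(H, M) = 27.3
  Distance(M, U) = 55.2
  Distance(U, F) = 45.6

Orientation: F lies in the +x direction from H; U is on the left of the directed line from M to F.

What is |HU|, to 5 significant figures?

43.273

Checks: |MU| = 55.20 ✓; |UF| = 45.60 ✓.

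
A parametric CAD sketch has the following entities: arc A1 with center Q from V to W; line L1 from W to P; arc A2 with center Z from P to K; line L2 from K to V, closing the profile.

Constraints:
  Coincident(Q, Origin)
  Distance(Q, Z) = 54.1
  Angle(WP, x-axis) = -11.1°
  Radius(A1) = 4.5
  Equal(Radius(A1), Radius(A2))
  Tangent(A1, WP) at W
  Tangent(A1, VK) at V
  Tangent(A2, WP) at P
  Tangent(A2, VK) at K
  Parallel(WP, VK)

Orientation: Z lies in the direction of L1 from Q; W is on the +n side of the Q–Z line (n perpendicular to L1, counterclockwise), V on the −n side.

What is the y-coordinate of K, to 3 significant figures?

-14.8

The slot axis is L1's direction at -11.1°, so u = (cos -11.1°, sin -11.1°) = (0.981, -0.193) and n = (−sin -11.1°, cos -11.1°) = (0.193, 0.981). Q is at the origin and Z lies 54.1 along u from Q, so Z = 54.1·u = (53.1, -10.4). Tangency of A1 to both parallel lines with radius 4.5 puts W and V at Q ± 4.5·n: W = (0.866, 4.42), V = (-0.866, -4.42). Equal radii place P and K the same way about Z: P = Z + 4.5·n = (54.0, -6.00), K = Z − 4.5·n = (52.2, -14.8). So K.y = -14.8.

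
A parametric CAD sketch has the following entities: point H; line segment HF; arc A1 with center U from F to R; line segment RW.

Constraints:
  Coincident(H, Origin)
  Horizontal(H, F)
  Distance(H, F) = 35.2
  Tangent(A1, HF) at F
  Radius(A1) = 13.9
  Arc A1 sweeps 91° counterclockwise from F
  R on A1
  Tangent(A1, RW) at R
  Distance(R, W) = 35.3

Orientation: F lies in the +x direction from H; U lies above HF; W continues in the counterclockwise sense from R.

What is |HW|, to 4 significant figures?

69.24

On A1, F sits at bearing -90° from U; a 91° counterclockwise sweep puts R at bearing 1°, so R = U + 13.9·(cos 1°, sin 1°) = (49.10, 14.14). Tangency of A1 to RW means the radius UR is perpendicular to RW, so RW runs along (−sin 1°, cos 1°); with |RW| = 35.3, W = (48.48, 49.44). Then |HW| = |W − H| = 69.24.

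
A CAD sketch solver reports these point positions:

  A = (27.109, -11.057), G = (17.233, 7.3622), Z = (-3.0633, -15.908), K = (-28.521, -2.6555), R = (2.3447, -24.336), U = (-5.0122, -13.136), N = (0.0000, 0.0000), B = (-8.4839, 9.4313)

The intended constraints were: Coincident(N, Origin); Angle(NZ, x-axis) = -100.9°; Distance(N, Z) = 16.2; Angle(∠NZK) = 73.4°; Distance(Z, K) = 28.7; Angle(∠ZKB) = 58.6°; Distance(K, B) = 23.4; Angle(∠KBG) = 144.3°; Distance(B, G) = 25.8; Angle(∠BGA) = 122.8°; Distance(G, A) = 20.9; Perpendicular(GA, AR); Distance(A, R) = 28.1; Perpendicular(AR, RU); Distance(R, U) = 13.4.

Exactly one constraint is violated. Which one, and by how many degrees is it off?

Perpendicular(AR, RU) — off by 5.10°.

N = (0.00, 0.00) ✓; NZ at -100.9° ✓; |NZ| = 16.20 ✓; ∠NZK = 73.40° ✓; |ZK| = 28.70 ✓; ∠ZKB = 58.60° ✓; |KB| = 23.40 ✓; ∠KBG = 144.3° ✓; |BG| = 25.80 ✓; ∠BGA = 122.8° ✓; |GA| = 20.90 ✓; ∠(GA, AR) = 90.00° ✓; |AR| = 28.10 ✓; ∠(AR, RU) = 84.90° ✗; |RU| = 13.40 ✓.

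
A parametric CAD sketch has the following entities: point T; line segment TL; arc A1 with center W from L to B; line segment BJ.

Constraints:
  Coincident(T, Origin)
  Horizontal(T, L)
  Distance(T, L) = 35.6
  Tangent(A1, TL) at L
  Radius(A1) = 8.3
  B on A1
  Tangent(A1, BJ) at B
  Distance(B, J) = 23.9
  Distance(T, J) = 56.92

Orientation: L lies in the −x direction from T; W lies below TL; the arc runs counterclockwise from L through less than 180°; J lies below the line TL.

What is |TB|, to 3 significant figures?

44.3

T is at the origin; T and L share the same y with |TL| = 35.6 and L on the −x side, so L = (-35.6, 0.00). Since A1 is tangent to TL there, WL ⟂ TL, so W = L + (0, -8.3) = (-35.6, -8.30). Since WB ⟂ BJ (tangency), |WJ| = √(8.3² + 23.9²) = 25.3 regardless of where B sits on A1. So J lies on both circle(T, 56.92) and circle(W, 25.3); the below-TL intersection is J = (-48.2, -30.2). B is the foot of the tangent from J: B = (-43.8, -6.74).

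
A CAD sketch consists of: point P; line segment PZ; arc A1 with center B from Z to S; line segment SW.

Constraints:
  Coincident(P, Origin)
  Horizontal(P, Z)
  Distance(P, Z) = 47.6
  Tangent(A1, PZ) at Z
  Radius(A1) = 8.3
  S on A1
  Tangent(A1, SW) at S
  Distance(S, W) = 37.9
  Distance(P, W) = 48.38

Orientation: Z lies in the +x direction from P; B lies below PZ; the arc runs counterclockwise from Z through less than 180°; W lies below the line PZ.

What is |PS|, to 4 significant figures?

40.21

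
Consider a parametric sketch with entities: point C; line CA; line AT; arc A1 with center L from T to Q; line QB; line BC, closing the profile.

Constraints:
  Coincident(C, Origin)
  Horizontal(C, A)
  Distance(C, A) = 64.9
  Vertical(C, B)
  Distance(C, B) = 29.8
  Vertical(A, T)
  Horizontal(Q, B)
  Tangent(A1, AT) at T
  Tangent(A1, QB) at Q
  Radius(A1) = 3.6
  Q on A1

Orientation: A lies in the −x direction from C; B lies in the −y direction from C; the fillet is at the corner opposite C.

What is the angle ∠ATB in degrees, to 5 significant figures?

93.175°

The virtual corner opposite C is at (-64.900, -29.800). Since A1 is tangent to AT there, LT ⟂ AT and since A1 is tangent to QB there, LQ ⟂ QB, with radius 3.6, so the center L sits 3.6 in from both sides at L = (-61.300, -26.200). That places the tangent points at T = (-64.900, -26.200) on AT and Q = (-61.300, -29.800) on QB. Then cos ∠ATB = TA·TB / (|TA||TB|), giving 93.175°.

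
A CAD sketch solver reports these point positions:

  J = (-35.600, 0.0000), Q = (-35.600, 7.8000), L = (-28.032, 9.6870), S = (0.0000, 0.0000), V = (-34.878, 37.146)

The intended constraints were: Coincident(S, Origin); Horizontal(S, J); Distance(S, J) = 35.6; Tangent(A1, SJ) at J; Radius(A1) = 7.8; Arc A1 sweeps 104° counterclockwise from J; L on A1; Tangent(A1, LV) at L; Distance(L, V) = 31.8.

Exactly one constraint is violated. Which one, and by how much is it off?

Distance(L, V) = 31.8 — off by 3.50.

S = (0.00, 0.00) ✓; S.y = 0.00, J.y = 0.00 ✓; |SJ| = 35.60 ✓; ∠(QJ, JS) = 90.00° ✓; |QJ| = 7.800 ✓; bearing(Q→L) − bearing(Q→J) = 104.0° ✓; |QL| = 7.800 ✓; ∠(QL, LV) = 90.00° ✓; |LV| = 28.30 ✗.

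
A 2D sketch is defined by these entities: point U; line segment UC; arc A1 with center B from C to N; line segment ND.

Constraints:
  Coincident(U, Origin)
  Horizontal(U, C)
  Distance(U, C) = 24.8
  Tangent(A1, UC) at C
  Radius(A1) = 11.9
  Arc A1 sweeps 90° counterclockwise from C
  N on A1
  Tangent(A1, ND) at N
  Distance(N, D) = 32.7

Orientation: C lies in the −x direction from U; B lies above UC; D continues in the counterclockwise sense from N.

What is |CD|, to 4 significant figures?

46.16

U is at the origin; U and C share the same y with |UC| = 24.8 and C on the −x side, so C = (-24.80, 0.000). Tangency of A1 to UC means the radius BC is perpendicular to UC, so B = C + (0, 11.9) = (-24.80, 11.90). On A1, C sits at bearing -90° from B; a 90° counterclockwise sweep puts N at bearing 0°, so N = B + 11.9·(cos 0°, sin 0°) = (-12.90, 11.90). Tangency of A1 to ND means the radius BN is perpendicular to ND, so ND runs along (−sin 0°, cos 0°); with |ND| = 32.7, D = (-12.90, 44.60). Then |CD| = |D − C| = 46.16.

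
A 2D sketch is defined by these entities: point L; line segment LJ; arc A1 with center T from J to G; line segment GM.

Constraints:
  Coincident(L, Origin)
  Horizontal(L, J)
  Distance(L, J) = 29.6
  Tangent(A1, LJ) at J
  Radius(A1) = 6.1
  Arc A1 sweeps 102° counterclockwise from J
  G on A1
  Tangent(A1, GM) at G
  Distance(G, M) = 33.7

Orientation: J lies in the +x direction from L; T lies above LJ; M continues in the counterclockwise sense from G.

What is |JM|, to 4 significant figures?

40.35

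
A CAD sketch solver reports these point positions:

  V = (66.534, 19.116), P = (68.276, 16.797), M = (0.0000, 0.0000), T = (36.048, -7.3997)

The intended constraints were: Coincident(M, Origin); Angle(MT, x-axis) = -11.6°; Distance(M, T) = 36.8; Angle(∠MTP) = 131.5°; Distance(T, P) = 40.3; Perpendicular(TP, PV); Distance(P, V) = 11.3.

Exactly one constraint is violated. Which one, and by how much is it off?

Distance(P, V) = 11.3 — off by 8.40.

M = (0.00, 0.00) ✓; MT at -11.60° ✓; |MT| = 36.80 ✓; ∠MTP = 131.5° ✓; |TP| = 40.30 ✓; ∠(TP, PV) = 90.01° ✓; |PV| = 2.900 ✗.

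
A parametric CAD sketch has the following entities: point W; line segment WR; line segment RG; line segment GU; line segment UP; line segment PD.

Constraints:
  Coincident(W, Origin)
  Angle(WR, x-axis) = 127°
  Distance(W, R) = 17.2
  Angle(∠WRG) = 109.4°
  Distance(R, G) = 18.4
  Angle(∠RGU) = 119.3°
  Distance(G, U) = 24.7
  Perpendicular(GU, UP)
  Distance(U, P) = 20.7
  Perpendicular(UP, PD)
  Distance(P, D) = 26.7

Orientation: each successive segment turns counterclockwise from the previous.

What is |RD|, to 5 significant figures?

8.4098

W is at the origin; WR runs at 127.0° with length 17.2, so R = (-10.351, 13.737). ∠WRG = 109.4° gives RG at -162.40° from the x-axis; with |RG| = 18.4, G = (-27.890, 8.1729). ∠RGU = 119.3° gives GU at -101.70° from the x-axis; with |GU| = 24.7, U = (-32.899, -16.014). GU is perpendicular to UP, so UP runs at -11.700°; with |UP| = 20.7, P = (-12.629, -20.212). UP ⟂ PD, so PD runs at 78.300°; with |PD| = 26.7, D = (-7.2144, 5.9337). Then |RD| = |D − R| = 8.4098.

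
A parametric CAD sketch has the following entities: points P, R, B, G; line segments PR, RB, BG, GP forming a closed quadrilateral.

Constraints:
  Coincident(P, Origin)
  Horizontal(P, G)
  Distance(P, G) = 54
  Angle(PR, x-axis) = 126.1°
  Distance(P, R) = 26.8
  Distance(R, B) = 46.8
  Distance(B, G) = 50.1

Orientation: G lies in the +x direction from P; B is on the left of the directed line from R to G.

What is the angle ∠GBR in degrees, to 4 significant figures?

97.84°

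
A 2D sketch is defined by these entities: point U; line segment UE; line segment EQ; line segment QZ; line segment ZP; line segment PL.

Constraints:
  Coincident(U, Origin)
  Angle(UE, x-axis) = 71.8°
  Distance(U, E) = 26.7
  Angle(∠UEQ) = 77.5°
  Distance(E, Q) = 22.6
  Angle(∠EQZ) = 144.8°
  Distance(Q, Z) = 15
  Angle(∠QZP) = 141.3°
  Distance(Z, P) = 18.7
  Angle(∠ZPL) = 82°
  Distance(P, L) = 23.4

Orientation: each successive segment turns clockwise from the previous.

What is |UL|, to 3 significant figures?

11.7

U is at the origin; UE runs at 71.8° with length 26.7, so E = (8.34, 25.4). ∠UEQ = 77.5° gives EQ at -30.7° from the x-axis; with |EQ| = 22.6, Q = (27.8, 13.8). ∠EQZ = 144.8° gives QZ at -65.9° from the x-axis; with |QZ| = 15.0, Z = (33.9, 0.133). ∠QZP = 141.3° gives ZP at -105° from the x-axis; with |ZP| = 18.7, P = (29.2, -18.0). ∠ZPL = 82.0° gives PL at 157° from the x-axis; with |PL| = 23.4, L = (7.58, -8.97). Then |UL| = |L − U| = 11.7.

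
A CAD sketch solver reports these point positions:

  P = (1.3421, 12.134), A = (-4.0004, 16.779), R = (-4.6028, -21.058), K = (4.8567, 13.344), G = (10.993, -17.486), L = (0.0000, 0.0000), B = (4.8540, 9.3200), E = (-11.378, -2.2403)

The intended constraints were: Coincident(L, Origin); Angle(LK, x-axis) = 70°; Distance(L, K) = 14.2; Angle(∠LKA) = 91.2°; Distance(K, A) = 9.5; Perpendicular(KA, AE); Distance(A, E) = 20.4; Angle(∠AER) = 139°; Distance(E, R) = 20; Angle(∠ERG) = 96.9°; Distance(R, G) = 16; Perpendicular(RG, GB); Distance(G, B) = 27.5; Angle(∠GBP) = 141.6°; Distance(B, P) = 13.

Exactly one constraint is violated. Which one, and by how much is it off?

Distance(B, P) = 13 — off by 8.50.

L = (0.00, 0.00) ✓; LK at 70.00° ✓; |LK| = 14.20 ✓; ∠LKA = 91.20° ✓; |KA| = 9.500 ✓; ∠(KA, AE) = 90.00° ✓; |AE| = 20.40 ✓; ∠AER = 139.0° ✓; |ER| = 20.00 ✓; ∠ERG = 96.90° ✓; |RG| = 16.00 ✓; ∠(RG, GB) = 90.00° ✓; |GB| = 27.50 ✓; ∠GBP = 141.6° ✓; |BP| = 4.500 ✗.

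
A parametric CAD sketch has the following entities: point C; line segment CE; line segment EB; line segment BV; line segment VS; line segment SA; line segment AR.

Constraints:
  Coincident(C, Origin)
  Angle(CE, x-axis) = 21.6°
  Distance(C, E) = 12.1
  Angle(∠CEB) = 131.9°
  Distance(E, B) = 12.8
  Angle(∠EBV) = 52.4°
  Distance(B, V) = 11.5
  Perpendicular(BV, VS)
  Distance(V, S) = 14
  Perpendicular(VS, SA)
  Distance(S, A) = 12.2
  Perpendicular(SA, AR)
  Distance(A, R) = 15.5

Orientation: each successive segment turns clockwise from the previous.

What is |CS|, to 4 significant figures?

8.881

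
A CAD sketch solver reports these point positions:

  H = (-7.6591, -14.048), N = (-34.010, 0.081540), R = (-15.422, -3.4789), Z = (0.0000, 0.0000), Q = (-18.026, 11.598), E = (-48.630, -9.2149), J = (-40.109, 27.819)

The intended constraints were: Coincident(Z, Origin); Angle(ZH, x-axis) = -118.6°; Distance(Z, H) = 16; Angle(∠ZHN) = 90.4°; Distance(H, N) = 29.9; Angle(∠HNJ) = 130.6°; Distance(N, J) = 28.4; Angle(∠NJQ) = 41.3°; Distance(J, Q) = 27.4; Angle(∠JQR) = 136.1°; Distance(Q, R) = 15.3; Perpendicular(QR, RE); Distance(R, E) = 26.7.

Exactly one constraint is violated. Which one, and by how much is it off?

Distance(R, E) = 26.7 — off by 7.00.

Z = (0.00, 0.00) ✓; ZH at -118.6° ✓; |ZH| = 16.00 ✓; ∠ZHN = 90.40° ✓; |HN| = 29.90 ✓; ∠HNJ = 130.6° ✓; |NJ| = 28.40 ✓; ∠NJQ = 41.30° ✓; |JQ| = 27.40 ✓; ∠JQR = 136.1° ✓; |QR| = 15.30 ✓; ∠(QR, RE) = 90.00° ✓; |RE| = 33.70 ✗.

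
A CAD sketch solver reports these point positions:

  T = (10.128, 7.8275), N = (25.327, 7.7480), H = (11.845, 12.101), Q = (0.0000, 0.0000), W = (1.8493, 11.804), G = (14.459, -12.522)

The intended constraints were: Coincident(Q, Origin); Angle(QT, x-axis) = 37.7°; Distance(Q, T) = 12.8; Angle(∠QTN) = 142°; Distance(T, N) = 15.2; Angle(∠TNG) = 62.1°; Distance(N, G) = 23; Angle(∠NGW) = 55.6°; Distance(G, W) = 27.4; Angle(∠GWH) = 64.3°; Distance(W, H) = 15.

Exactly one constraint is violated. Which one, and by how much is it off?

Distance(W, H) = 15 — off by 5.00.

Q = (0.00, 0.00) ✓; QT at 37.70° ✓; |QT| = 12.80 ✓; ∠QTN = 142.0° ✓; |TN| = 15.20 ✓; ∠TNG = 62.10° ✓; |NG| = 23.00 ✓; ∠NGW = 55.60° ✓; |GW| = 27.40 ✓; ∠GWH = 64.30° ✓; |WH| = 10.00 ✗.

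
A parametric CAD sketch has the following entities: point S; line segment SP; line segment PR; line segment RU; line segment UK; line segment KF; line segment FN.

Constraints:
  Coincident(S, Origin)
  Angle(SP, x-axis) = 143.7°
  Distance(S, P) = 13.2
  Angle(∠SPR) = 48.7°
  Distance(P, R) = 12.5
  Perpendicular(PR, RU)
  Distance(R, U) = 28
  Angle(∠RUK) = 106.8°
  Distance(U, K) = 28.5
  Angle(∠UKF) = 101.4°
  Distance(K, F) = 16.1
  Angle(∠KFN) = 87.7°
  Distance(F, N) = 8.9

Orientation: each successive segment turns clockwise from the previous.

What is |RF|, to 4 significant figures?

41.27

S is at the origin; SP runs at 143.7° with length 13.2, so P = (-10.64, 7.815). ∠SPR = 48.7° gives PR at 12.40° from the x-axis; with |PR| = 12.5, R = (1.570, 10.50). PR ⟂ RU, so RU runs at -77.60°; with |RU| = 28.0, U = (7.583, -16.85). ∠RUK = 106.8° gives UK at -150.8° from the x-axis; with |UK| = 28.5, K = (-17.30, -30.75). ∠UKF = 101.4° gives KF at 130.6° from the x-axis; with |KF| = 16.1, F = (-27.77, -18.53). Then |RF| = |F − R| = 41.27.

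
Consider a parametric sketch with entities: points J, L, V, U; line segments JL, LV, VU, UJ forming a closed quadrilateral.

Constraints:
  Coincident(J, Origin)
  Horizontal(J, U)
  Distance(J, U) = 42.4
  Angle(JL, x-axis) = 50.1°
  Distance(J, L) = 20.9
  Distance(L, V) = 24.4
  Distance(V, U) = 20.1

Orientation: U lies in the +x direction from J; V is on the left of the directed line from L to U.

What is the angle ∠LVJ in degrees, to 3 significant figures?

19.3°

J is at the origin; JU is horizontal with |JU| = 42.4 and U in +x, so U = (42.4, 0). JL runs at 50.1° with |JL| = 20.9, so L = (13.4, 16.0). V is determined by |LV| = 24.4 and |VU| = 20.1 together: it lies at the intersection of circle(L, 24.4) and circle(U, 20.1). With |LU| = 33.1, the foot of the radical line on LU is 19.5 from L and the perpendicular offset is √(24.4² − 19.5²) = 14.7. Taking the left-of-LU solution: V = (37.6, 19.5).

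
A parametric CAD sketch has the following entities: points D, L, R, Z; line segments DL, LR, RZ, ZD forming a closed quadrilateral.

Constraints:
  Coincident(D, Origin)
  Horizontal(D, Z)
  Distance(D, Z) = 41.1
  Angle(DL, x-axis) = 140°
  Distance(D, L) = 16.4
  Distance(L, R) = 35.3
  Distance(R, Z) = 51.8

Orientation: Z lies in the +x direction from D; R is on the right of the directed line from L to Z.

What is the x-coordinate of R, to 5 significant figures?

-4.8536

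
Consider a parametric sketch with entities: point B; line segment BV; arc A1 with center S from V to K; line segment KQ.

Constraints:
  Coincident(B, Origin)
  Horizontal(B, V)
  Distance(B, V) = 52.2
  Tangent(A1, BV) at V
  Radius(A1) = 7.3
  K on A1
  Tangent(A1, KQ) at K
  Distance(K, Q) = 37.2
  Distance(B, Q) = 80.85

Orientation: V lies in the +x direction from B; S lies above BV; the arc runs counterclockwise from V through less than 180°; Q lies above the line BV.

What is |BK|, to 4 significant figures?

59.43

B is at the origin; BV is horizontal with |BV| = 52.2 and V on the +x side, so V = (52.20, 0.000). Tangency of A1 to BV means the radius SV is perpendicular to BV, so S = V + (0, 7.3) = (52.20, 7.300). Since SK ⟂ KQ (tangency), |SQ| = √(7.3² + 37.2²) = 37.91 regardless of where K sits on A1. So Q lies on both circle(B, 80.85) and circle(S, 37.91); the above-BV intersection is Q = (69.74, 40.91). K is the foot of the tangent from Q: K = (59.20, 5.233).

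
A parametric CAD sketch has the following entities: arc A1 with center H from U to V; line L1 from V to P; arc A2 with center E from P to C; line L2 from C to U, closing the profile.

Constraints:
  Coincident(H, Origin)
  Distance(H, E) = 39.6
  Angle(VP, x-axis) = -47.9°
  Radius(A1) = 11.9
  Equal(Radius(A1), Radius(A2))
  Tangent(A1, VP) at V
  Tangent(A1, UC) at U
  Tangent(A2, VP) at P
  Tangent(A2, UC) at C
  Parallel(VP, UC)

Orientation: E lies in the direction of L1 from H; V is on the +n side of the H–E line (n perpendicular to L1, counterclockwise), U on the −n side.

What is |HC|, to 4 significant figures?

41.35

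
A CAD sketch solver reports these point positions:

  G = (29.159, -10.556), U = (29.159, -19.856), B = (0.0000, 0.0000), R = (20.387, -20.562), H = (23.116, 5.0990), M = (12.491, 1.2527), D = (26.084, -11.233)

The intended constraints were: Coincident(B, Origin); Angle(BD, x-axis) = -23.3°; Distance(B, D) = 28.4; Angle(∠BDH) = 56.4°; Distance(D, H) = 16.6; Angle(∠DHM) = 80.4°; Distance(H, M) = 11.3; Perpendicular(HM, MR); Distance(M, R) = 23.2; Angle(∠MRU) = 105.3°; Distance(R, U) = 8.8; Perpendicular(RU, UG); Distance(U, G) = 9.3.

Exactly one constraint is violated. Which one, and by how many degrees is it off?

Perpendicular(RU, UG) — off by 4.60°.

B = (0.00, 0.00) ✓; BD at -23.30° ✓; |BD| = 28.40 ✓; ∠BDH = 56.40° ✓; |DH| = 16.60 ✓; ∠DHM = 80.40° ✓; |HM| = 11.30 ✓; ∠(HM, MR) = 90.00° ✓; |MR| = 23.20 ✓; ∠MRU = 105.3° ✓; |RU| = 8.800 ✓; ∠(RU, UG) = 85.40° ✗; |UG| = 9.300 ✓.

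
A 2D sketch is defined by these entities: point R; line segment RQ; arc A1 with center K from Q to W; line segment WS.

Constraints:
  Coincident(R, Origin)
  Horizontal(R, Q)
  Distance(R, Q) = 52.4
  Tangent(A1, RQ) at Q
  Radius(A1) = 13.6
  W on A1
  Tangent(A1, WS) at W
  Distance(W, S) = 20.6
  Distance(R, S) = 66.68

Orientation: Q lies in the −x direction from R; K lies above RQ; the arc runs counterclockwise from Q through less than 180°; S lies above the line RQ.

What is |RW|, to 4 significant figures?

47.27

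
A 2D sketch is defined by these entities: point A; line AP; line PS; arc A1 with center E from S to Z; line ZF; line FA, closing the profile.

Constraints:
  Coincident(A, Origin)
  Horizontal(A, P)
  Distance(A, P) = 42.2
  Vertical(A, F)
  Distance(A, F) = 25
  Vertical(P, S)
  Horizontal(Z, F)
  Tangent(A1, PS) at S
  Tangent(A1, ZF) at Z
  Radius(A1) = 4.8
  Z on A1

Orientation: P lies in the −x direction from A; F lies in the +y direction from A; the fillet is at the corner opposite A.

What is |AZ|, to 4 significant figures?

44.99

A is at the origin; AP is horizontal with |AP| = 42.2 and P on the −x side, so P = (-42.20, 0.000). A and F share the same x with |AF| = 25.0 and F on the +y side, so F = (0.000, 25.00). The virtual corner opposite A is at (-42.20, 25.00). The tangent condition forces ES to be normal to PS and tangency of A1 to ZF means the radius EZ is perpendicular to ZF, with radius 4.8, so the center E sits 4.8 in from both sides at E = (-37.40, 20.20). That places the tangent points at S = (-42.20, 20.20) on PS and Z = (-37.40, 25.00) on ZF. Then |AZ| = |Z − A| = 44.99.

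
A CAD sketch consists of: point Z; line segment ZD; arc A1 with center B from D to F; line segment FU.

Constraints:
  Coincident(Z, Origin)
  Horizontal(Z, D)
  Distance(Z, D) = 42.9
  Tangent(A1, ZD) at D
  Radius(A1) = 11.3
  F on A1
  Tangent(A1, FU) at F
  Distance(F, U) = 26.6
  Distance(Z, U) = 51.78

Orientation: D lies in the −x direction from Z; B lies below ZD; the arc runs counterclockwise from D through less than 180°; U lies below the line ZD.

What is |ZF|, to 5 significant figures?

54.762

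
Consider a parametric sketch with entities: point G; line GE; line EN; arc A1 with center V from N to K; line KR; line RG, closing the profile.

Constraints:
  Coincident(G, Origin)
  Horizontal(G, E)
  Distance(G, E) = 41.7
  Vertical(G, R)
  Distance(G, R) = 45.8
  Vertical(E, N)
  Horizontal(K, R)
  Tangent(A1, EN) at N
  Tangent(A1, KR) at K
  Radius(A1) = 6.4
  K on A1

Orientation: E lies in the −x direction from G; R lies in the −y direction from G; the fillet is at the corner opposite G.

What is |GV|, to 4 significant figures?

52.90

G is at the origin; GE is horizontal with |GE| = 41.7 and E on the −x side, so E = (-41.70, 0.000). G and R share the same x with |GR| = 45.8 and R on the −y side, so R = (0.000, -45.80). The virtual corner opposite G is at (-41.70, -45.80). Since A1 is tangent to EN there, VN ⟂ EN and the tangent condition forces VK to be normal to KR, with radius 6.4, so the center V sits 6.4 in from both sides at V = (-35.30, -39.40). Then |GV| = |V − G| = 52.90.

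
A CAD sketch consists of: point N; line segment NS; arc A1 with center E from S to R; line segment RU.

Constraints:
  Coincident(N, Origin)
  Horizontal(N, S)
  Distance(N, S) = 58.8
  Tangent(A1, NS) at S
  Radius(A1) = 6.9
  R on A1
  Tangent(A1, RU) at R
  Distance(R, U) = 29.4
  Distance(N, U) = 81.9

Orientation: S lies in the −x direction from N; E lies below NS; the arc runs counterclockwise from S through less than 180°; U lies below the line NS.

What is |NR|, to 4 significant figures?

65.44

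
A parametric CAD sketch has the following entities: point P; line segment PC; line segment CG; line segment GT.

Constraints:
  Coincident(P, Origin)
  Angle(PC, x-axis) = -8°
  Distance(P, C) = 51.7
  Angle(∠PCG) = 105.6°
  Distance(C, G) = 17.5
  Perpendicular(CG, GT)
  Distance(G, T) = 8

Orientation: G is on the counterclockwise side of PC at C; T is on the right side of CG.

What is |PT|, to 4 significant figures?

65.78

P is at the origin; PC runs at -8.0° with length 51.7, so C = 51.7·(cos -8.0°, sin -8.0°) = (51.20, -7.195). ∠PCG = 105.6°, so CG runs at -8.0° + (180° − 105.6°) = 66.40° from the x-axis; with |CG| = 17.5, G = C + 17.5·(cos 66.40°, sin 66.40°) = (58.20, 8.841). CG is perpendicular to GT; with |GT| = 8.0 on the right of CG, T = G + 8.0·(0.9164, -0.4003) = (65.53, 5.638). Then |PT| = |T − P| = 65.78.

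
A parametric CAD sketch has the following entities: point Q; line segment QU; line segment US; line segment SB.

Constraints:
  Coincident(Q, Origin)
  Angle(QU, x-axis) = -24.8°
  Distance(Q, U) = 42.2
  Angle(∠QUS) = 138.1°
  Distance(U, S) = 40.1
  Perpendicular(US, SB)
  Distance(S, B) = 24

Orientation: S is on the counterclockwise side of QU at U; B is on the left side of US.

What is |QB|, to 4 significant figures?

71.63

Q is at the origin; QU runs at -24.8° with length 42.2, so U = 42.2·(cos -24.8°, sin -24.8°) = (38.31, -17.70). ∠QUS = 138.1°, so US runs at -24.8° + (180° − 138.1°) = 17.10° from the x-axis; with |US| = 40.1, S = U + 40.1·(cos 17.10°, sin 17.10°) = (76.64, -5.910). US is perpendicular to SB; with |SB| = 24.0 on the left of US, B = S + 24.0·(-0.2940, 0.9558) = (69.58, 17.03). Then |QB| = |B − Q| = 71.63.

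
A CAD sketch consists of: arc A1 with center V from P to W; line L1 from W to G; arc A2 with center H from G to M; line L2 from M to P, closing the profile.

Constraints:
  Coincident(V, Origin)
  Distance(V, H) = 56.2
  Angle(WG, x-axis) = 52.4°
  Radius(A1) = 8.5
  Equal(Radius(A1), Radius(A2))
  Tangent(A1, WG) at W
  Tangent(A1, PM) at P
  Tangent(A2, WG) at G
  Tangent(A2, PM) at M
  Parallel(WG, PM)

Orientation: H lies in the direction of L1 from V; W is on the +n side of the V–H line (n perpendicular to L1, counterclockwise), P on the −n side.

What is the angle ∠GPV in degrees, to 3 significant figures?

73.2°

The slot axis is L1's direction at 52.4°, so u = (cos 52.4°, sin 52.4°) = (0.610, 0.792) and n = (−sin 52.4°, cos 52.4°) = (-0.792, 0.610). V is at the origin and H lies 56.2 along u from V, so H = 56.2·u = (34.3, 44.5). Tangency of A1 to both parallel lines with radius 8.5 puts W and P at V ± 8.5·n: W = (-6.73, 5.19), P = (6.73, -5.19). Equal radii place G and M the same way about H: G = H + 8.5·n = (27.6, 49.7), M = H − 8.5·n = (41.0, 39.3). Then cos ∠GPV = PG·PV / (|PG||PV|), giving 73.2°.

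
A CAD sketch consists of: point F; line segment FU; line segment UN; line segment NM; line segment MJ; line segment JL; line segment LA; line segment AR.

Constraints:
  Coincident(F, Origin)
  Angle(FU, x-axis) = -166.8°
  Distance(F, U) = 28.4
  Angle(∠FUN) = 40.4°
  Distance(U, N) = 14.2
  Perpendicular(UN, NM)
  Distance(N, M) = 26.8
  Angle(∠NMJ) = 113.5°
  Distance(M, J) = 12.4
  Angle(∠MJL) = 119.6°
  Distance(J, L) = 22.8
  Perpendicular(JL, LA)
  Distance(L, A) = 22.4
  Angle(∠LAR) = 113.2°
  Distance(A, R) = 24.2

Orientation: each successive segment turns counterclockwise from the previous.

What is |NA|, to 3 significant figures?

16.2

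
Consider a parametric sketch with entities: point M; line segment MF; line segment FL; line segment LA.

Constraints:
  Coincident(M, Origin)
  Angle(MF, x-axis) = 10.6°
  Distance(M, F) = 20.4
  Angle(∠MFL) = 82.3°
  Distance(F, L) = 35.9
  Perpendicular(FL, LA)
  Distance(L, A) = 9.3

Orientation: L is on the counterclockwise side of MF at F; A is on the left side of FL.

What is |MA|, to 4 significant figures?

34.92

∠MFL = 82.3°, so FL runs at 10.6° + (180° − 82.3°) = 108.3° from the x-axis; with |FL| = 35.9, L = F + 35.9·(cos 108.3°, sin 108.3°) = (8.780, 37.84). The perpendicularity gives LA at right angles to FL; with |LA| = 9.3 on the left of FL, A = L + 9.3·(-0.9494, -0.3140) = (-0.05010, 34.92). Then |MA| = |A − M| = 34.92.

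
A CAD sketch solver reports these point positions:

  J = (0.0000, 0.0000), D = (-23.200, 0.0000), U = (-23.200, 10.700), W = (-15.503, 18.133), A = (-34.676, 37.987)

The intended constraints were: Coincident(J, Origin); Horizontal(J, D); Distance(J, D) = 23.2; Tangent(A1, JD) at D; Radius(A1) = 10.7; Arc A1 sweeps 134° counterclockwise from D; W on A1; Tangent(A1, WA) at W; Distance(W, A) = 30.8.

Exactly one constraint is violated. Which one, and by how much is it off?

Distance(W, A) = 30.8 — off by 3.20.

J = (0.00, 0.00) ✓; J.y = 0.00, D.y = 0.00 ✓; |JD| = 23.20 ✓; ∠(UD, DJ) = 90.00° ✓; |UD| = 10.70 ✓; bearing(U→W) − bearing(U→D) = 134.0° ✓; |UW| = 10.70 ✓; ∠(UW, WA) = 90.00° ✓; |WA| = 27.60 ✗.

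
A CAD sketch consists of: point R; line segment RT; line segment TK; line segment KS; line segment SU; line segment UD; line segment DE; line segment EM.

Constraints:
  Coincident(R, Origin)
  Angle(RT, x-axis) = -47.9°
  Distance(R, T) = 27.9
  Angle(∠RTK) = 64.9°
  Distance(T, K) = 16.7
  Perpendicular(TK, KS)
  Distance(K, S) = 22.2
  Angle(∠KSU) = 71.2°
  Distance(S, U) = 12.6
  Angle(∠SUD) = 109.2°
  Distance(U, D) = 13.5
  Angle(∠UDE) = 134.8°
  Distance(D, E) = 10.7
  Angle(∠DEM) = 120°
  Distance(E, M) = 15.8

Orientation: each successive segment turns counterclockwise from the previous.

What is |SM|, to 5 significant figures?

23.715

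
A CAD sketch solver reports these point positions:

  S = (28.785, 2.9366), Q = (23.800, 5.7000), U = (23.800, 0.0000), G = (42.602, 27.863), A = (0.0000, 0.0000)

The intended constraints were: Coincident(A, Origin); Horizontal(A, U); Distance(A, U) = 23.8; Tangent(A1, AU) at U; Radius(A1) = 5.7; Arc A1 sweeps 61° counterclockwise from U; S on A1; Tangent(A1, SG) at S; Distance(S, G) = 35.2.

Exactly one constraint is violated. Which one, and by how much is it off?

Distance(S, G) = 35.2 — off by 6.70.

A = (0.00, 0.00) ✓; A.y = 0.00, U.y = 0.00 ✓; |AU| = 23.80 ✓; ∠(QU, UA) = 90.00° ✓; |QU| = 5.700 ✓; bearing(Q→S) − bearing(Q→U) = 61.00° ✓; |QS| = 5.700 ✓; ∠(QS, SG) = 90.00° ✓; |SG| = 28.50 ✗.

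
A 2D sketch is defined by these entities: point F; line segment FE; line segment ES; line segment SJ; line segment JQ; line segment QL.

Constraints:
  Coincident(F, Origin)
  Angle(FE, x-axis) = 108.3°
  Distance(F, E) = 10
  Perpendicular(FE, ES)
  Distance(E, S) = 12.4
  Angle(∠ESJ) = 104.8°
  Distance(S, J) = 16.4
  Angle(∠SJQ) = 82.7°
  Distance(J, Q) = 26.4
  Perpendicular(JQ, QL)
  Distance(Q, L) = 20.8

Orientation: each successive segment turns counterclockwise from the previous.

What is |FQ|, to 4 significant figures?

13.36

∠ESJ = 104.8° gives SJ at -86.50° from the x-axis; with |SJ| = 16.4, J = (-13.91, -10.77). ∠SJQ = 82.7° gives JQ at 10.80° from the x-axis; with |JQ| = 26.4, Q = (12.02, -5.822). Then |FQ| = |Q − F| = 13.36.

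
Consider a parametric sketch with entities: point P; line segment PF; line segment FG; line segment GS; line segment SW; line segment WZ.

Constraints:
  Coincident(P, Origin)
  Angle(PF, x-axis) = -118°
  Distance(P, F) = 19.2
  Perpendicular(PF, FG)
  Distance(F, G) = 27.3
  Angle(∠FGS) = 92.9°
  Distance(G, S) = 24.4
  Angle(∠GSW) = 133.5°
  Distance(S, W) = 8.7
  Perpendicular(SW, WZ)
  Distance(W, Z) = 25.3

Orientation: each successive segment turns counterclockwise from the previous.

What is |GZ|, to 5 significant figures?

26.605

P is at the origin; PF runs at -118.0° with length 19.2, so F = (-9.0139, -16.953). PF ⟂ FG, so FG runs at -28.000°; with |FG| = 27.3, G = (15.091, -29.769). ∠FGS = 92.9° gives GS at 59.100° from the x-axis; with |GS| = 24.4, S = (27.621, -8.8324). ∠GSW = 133.5° gives SW at 105.60° from the x-axis; with |SW| = 8.7, W = (25.281, -0.45287). SW ⟂ WZ, so WZ runs at -164.40°; with |WZ| = 25.3, Z = (0.91341, -7.2565). Then |GZ| = |Z − G| = 26.605.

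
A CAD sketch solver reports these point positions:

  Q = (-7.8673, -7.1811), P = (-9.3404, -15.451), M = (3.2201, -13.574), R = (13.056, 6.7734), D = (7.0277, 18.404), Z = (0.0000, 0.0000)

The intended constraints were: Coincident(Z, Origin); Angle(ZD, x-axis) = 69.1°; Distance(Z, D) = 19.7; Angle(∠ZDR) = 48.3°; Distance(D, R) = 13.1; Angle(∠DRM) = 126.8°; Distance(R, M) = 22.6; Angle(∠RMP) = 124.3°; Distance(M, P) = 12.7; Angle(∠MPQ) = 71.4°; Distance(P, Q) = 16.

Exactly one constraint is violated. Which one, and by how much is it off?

Distance(P, Q) = 16 — off by 7.60.

Z = (0.00, 0.00) ✓; ZD at 69.10° ✓; |ZD| = 19.70 ✓; ∠ZDR = 48.30° ✓; |DR| = 13.10 ✓; ∠DRM = 126.8° ✓; |RM| = 22.60 ✓; ∠RMP = 124.3° ✓; |MP| = 12.70 ✓; ∠MPQ = 71.40° ✓; |PQ| = 8.400 ✗.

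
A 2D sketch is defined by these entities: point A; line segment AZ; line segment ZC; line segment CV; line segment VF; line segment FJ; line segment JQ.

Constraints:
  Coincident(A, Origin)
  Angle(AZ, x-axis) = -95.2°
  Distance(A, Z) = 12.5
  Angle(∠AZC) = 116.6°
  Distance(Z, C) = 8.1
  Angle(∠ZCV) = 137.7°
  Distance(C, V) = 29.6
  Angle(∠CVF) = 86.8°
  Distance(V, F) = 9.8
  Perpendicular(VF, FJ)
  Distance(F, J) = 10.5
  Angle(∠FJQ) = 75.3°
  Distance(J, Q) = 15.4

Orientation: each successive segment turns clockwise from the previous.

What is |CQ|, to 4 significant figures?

23.93

A is at the origin; AZ runs at -95.2° with length 12.5, so Z = (-1.133, -12.45). ∠AZC = 116.6° gives ZC at -158.6° from the x-axis; with |ZC| = 8.1, C = (-8.674, -15.40). ∠ZCV = 137.7° gives CV at 159.1° from the x-axis; with |CV| = 29.6, V = (-36.33, -4.845). ∠CVF = 86.8° gives VF at 65.90° from the x-axis; with |VF| = 9.8, F = (-32.33, 4.101). VF ⟂ FJ, so FJ runs at -24.10°; with |FJ| = 10.5, J = (-22.74, -0.1863). ∠FJQ = 75.3° gives JQ at -128.8° from the x-axis; with |JQ| = 15.4, Q = (-32.39, -12.19). Then |CQ| = |Q − C| = 23.93.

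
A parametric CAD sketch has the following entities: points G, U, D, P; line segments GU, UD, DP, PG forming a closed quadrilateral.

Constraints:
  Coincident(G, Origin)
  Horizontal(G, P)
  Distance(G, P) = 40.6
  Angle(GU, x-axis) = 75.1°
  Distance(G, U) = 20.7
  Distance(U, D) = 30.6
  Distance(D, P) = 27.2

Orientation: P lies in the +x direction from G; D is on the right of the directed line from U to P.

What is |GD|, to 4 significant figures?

17.47

Checks: |GP| = 40.60 ✓; |GU| = 20.70 ✓; |UD| = 30.60 ✓; |DP| = 27.20 ✓.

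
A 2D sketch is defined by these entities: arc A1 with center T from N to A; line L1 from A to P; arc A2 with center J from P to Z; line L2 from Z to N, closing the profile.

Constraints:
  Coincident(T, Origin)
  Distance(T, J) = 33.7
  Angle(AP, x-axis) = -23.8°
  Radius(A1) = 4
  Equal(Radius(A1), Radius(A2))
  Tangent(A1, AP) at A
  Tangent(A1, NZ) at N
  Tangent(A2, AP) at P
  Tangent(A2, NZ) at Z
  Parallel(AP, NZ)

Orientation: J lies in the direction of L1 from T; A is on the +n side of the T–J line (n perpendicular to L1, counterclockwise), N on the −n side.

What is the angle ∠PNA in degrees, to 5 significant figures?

76.646°

Tangency of A1 to both parallel lines with radius 4.0 puts A and N at T ± 4.0·n: A = (1.6142, 3.6598), N = (-1.6142, -3.6598). Equal radii place P and Z the same way about J: P = J + 4.0·n = (32.448, -9.9396), Z = J − 4.0·n = (29.220, -17.259). Then cos ∠PNA = NP·NA / (|NP||NA|), giving 76.646°.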